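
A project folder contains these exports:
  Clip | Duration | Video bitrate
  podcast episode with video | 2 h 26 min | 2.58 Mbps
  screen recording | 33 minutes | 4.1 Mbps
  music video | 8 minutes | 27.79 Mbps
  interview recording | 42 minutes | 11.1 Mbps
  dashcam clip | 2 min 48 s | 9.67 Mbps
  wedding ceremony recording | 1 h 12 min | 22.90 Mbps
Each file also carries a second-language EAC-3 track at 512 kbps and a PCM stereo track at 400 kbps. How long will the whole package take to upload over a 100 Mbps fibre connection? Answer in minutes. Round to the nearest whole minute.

Audio total: 512 + 400 = 912 kbps = 0.912 Mbps.
podcast episode with video: 3.492 Mbps × 8760 s = 30589.9 Mb
screen recording: 5.012 Mbps × 1980 s = 9923.8 Mb
music video: 28.702 Mbps × 480 s = 13777.0 Mb
interview recording: 12.012 Mbps × 2520 s = 30270.2 Mb
dashcam clip: 10.582 Mbps × 168 s = 1777.8 Mb
wedding ceremony recording: 23.812 Mbps × 4320 s = 102867.8 Mb
Total: 189206.5 Mb = 23650.8 MB.
At 100 Mbps: 189206.5 / 100 = 1892 s ≈ 31.5 minutes.

32 minutes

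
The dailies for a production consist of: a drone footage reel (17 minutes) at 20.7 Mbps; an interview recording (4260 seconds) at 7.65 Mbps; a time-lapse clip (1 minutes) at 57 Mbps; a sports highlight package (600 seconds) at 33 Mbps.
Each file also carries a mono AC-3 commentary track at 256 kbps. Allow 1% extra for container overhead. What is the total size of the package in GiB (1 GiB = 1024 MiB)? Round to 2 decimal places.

9.22 GiB

Audio: 256 kbps = 0.256 Mbps.
drone footage reel: 20.956 Mbps × 1020 s × 1.01 = 21588.9 Mb
interview recording: 7.906 Mbps × 4260 s × 1.01 = 34016.4 Mb
time-lapse clip: 57.256 Mbps × 60 s × 1.01 = 3469.7 Mb
sports highlight package: 33.256 Mbps × 600 s × 1.01 = 20153.1 Mb
Total: 79228.1 Mb = 9903.5 MB.
= 9.223 GiB.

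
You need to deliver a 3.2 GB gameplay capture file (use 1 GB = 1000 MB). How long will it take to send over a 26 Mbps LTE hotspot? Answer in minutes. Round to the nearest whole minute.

16 minutes

File: 3.2 GB = 25600.0 Mb.
At 26 Mbps: 25600.0 / 26 = 984.6 s ≈ 16.4 minutes.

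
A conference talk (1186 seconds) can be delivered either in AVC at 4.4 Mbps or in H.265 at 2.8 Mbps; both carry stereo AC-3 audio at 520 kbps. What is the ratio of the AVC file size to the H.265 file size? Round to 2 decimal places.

1.48

Audio: 520 kbps = 0.520 Mbps.
AVC: 4.920 Mbps × 1186 s = 5835.1 Mb = 0.729 GB.
H.265: 3.320 Mbps × 1186 s = 3937.5 Mb = 0.492 GB.
Ratio: 0.729 / 0.492 = 1.482.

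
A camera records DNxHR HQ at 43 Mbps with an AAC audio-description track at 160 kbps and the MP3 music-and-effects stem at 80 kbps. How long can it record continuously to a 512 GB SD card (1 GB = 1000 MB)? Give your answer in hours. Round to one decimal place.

26.3 hours

Audio total: 160 + 80 = 240 kbps = 0.240 Mbps.
Total bitrate: 43 + 0.240 = 43.240 Mbps.
Capacity: 512 GB = 4,096,000 Mb.
Recording time: 4,096,000 / 43.240 = 94,727 s ≈ 26.3 hours.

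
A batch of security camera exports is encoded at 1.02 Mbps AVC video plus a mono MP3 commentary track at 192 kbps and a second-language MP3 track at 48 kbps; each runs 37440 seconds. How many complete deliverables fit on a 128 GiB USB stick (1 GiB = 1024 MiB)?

23

Audio total: 192 + 48 = 240 kbps = 0.240 Mbps.
Total bitrate: 1.260 Mbps.
Per item: 1.260 Mbps × 37440 s = 47,174 Mb = 5,897 MB.
Capacity: 128 GiB = 1,099,512 Mb; 23.31 items → 23 complete.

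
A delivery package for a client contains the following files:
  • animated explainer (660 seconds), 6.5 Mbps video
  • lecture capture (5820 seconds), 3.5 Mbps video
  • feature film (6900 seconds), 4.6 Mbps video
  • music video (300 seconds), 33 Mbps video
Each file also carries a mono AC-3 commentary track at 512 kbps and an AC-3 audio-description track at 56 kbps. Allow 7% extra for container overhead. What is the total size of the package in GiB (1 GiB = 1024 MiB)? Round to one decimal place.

9.2 GiB

Audio total: 512 + 56 = 568 kbps = 0.568 Mbps.
animated explainer: 7.068 Mbps × 660 s × 1.07 = 4991.4 Mb
lecture capture: 4.068 Mbps × 5820 s × 1.07 = 25333.1 Mb
feature film: 5.168 Mbps × 6900 s × 1.07 = 38155.3 Mb
music video: 33.568 Mbps × 300 s × 1.07 = 10775.3 Mb
Total: 79255.2 Mb = 9906.9 MB.
= 9.227 GiB.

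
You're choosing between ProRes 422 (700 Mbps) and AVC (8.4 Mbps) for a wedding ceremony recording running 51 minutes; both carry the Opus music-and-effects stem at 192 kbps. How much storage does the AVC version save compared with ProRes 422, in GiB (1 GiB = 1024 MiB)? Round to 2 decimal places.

246.37 GiB

51 min = 3060 s
Audio: 192 kbps = 0.192 Mbps.
ProRes 422: 700.192 Mbps × 3060 s = 2142587.5 Mb = 249.430 GiB.
AVC: 8.592 Mbps × 3060 s = 26291.5 Mb = 3.061 GiB.
Saving: 249.430 − 3.061 = 246.369 GiB.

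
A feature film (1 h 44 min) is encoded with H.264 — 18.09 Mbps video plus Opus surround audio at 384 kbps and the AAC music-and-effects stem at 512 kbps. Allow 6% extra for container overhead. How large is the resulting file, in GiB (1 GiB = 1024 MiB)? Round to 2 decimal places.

14.62 GiB

1 h 44 min = 104 min = 6240 s
Audio total: 384 + 512 = 896 kbps = 0.896 Mbps.
Total bitrate: 18.09 + 0.896 = 18.986 Mbps.
Stream data: 18.986 Mbps × 6240 s = 118472.6 Mb.
With 6% container overhead: ×1.06.
125,581 Mb = 15,697,624,800 bytes ÷ 1,073,741,824 = 14.62 GiB.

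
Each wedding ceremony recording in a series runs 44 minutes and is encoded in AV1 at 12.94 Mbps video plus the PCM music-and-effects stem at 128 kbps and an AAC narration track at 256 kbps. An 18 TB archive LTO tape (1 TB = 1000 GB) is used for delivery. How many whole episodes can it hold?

44 min = 2640 s
Audio total: 128 + 256 = 384 kbps = 0.384 Mbps.
Total bitrate: 13.324 Mbps.
Per item: 13.324 Mbps × 2640 s = 35,175 Mb = 4,397 MB.
Capacity: 18 TB = 144,000,000 Mb; 4093.77 items → 4093 complete.

4093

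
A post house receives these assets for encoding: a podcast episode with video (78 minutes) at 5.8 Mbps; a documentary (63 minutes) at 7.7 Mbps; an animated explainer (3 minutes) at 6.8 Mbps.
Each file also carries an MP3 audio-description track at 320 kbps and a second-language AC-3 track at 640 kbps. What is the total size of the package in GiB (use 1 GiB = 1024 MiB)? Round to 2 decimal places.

Audio total: 320 + 640 = 960 kbps = 0.960 Mbps.
podcast episode with video: 6.760 Mbps × 4680 s = 31636.8 Mb
documentary: 8.660 Mbps × 3780 s = 32734.8 Mb
animated explainer: 7.760 Mbps × 180 s = 1396.8 Mb
Total: 65768.4 Mb = 8221.0 MB.
= 7.656 GiB.

7.66 GiB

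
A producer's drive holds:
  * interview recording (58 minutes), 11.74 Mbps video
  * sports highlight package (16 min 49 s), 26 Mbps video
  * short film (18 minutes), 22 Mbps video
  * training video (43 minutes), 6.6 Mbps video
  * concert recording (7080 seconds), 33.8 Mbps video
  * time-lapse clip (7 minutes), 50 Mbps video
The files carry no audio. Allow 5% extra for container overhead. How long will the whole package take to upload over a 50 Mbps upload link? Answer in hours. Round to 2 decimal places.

2.15 hours

interview recording: 11.740 Mbps × 3480 s × 1.05 = 42898.0 Mb
sports highlight package: 26.000 Mbps × 1009 s × 1.05 = 27545.7 Mb
short film: 22.000 Mbps × 1080 s × 1.05 = 24948.0 Mb
training video: 6.600 Mbps × 2580 s × 1.05 = 17879.4 Mb
concert recording: 33.800 Mbps × 7080 s × 1.05 = 251269.2 Mb
time-lapse clip: 50.000 Mbps × 420 s × 1.05 = 22050.0 Mb
Total: 386590.3 Mb = 48323.8 MB.
At 50 Mbps: 386590.3 / 50 = 7732 s ≈ 2.15 hours.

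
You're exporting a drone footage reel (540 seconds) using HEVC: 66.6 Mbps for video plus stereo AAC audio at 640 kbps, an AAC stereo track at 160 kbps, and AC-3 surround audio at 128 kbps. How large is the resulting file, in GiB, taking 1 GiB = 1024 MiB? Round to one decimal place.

4.2 GiB

Audio total: 640 + 160 + 128 = 928 kbps = 0.928 Mbps.
Total bitrate: 66.6 + 0.928 = 67.528 Mbps.
Stream data: 67.528 Mbps × 540 s = 36465.1 Mb.
36,465 Mb = 4,558,140,000 bytes ÷ 1,073,741,824 = 4.245 GiB.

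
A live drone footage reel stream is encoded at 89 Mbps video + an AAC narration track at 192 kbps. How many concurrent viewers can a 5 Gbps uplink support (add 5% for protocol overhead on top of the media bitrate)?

Audio: 192 kbps = 0.192 Mbps.
Per-viewer media rate: 89.192 Mbps.
On the wire with 5% overhead: 93.652 Mbps.
5 Gbps = 5,000 Mbps; 5,000 / 93.652 = 53.39 → 53 viewers.

53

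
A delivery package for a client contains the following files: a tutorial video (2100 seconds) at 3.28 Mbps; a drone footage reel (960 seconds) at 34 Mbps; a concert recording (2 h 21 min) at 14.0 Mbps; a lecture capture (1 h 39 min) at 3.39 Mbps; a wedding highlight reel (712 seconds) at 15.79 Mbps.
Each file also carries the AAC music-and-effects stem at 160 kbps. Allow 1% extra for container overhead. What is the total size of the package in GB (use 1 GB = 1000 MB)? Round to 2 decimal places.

24.27 GB

Audio: 160 kbps = 0.160 Mbps.
tutorial video: 3.440 Mbps × 2100 s × 1.01 = 7296.2 Mb
drone footage reel: 34.160 Mbps × 960 s × 1.01 = 33121.5 Mb
concert recording: 14.160 Mbps × 8460 s × 1.01 = 120991.5 Mb
lecture capture: 3.550 Mbps × 5940 s × 1.01 = 21297.9 Mb
wedding highlight reel: 15.950 Mbps × 712 s × 1.01 = 11470.0 Mb
Total: 194177.1 Mb = 24272.1 MB.
= 24.27 GB.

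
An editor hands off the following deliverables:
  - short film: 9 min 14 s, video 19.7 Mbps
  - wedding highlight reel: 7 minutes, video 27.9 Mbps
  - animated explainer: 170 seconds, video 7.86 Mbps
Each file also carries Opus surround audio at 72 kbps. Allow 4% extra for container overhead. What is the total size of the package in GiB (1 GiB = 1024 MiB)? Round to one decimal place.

Audio: 72 kbps = 0.072 Mbps.
short film: 19.772 Mbps × 554 s × 1.04 = 11391.8 Mb
wedding highlight reel: 27.972 Mbps × 420 s × 1.04 = 12218.2 Mb
animated explainer: 7.932 Mbps × 170 s × 1.04 = 1402.4 Mb
Total: 25012.4 Mb = 3126.5 MB.
= 2.912 GiB.

2.9 GiB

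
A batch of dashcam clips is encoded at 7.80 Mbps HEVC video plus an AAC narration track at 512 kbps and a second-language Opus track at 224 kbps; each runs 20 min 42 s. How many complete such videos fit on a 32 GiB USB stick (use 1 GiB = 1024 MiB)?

25

20 min 42 s = 1242 s
Audio total: 512 + 224 = 736 kbps = 0.736 Mbps.
Total bitrate: 8.536 Mbps.
Per item: 8.536 Mbps × 1242 s = 10,602 Mb = 1,325 MB.
Capacity: 32 GiB = 274,878 Mb; 25.93 items → 25 complete.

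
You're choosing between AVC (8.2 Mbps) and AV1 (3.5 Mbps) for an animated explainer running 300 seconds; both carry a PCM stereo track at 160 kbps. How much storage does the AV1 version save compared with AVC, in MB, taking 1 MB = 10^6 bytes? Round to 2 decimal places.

176.25 MB

Audio: 160 kbps = 0.160 Mbps.
AVC: 8.360 Mbps × 300 s = 2508.0 Mb = 313.500 MB.
AV1: 3.660 Mbps × 300 s = 1098.0 Mb = 137.250 MB.
Saving: 313.500 − 137.250 = 176.250 MB.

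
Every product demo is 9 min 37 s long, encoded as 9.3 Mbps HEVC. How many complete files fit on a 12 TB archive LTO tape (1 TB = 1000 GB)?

9 min 37 s = 577 s
Per item: 9.300 Mbps × 577 s = 5,366 Mb = 670.8 MB.
Capacity: 12 TB = 96,000,000 Mb; 17890.09 items → 17890 complete.

17890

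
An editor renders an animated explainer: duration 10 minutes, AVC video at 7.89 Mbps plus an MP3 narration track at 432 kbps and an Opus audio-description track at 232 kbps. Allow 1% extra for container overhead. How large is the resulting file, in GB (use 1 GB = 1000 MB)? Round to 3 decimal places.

10 min = 600 s
Audio total: 432 + 232 = 664 kbps = 0.664 Mbps.
Total bitrate: 7.89 + 0.664 = 8.554 Mbps.
Stream data: 8.554 Mbps × 600 s = 5132.4 Mb.
With 1% container overhead: ×1.01.
5,184 Mb ÷ 8 = 648.0 MB → 0.648 GB.

0.648 GB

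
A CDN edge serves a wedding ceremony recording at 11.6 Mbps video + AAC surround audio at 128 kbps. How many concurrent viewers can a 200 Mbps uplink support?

17

Audio: 128 kbps = 0.128 Mbps.
Per-viewer media rate: 11.728 Mbps.
200 Mbps = 200.0 Mbps; 200.0 / 11.728 = 17.05 → 17 viewers.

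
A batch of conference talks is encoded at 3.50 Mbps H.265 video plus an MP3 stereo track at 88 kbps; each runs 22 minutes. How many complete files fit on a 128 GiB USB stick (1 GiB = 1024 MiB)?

232

22 min = 1320 s
Audio: 88 kbps = 0.088 Mbps.
Total bitrate: 3.588 Mbps.
Per item: 3.588 Mbps × 1320 s = 4,736 Mb = 592.0 MB.
Capacity: 128 GiB = 1,099,512 Mb; 232.15 items → 232 complete.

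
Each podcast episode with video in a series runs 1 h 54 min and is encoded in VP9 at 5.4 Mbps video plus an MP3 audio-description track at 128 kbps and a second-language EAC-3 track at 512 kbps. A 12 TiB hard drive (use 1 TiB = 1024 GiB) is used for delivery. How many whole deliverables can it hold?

1 h 54 min = 114 min = 6840 s
Audio total: 128 + 512 = 640 kbps = 0.640 Mbps.
Total bitrate: 6.040 Mbps.
Per item: 6.040 Mbps × 6840 s = 41,314 Mb = 5,164 MB.
Capacity: 12 TiB = 105,553,116 Mb; 2554.92 items → 2554 complete.

2554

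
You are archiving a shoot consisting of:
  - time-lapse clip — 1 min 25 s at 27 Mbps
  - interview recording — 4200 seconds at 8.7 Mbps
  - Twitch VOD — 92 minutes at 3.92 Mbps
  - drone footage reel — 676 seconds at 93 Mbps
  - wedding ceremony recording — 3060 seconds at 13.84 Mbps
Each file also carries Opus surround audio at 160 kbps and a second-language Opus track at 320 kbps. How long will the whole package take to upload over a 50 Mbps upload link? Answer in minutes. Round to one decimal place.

Audio total: 160 + 320 = 480 kbps = 0.480 Mbps.
time-lapse clip: 27.480 Mbps × 85 s = 2335.8 Mb
interview recording: 9.180 Mbps × 4200 s = 38556.0 Mb
Twitch VOD: 4.400 Mbps × 5520 s = 24288.0 Mb
drone footage reel: 93.480 Mbps × 676 s = 63192.5 Mb
wedding ceremony recording: 14.320 Mbps × 3060 s = 43819.2 Mb
Total: 172191.5 Mb = 21523.9 MB.
At 50 Mbps: 172191.5 / 50 = 3444 s ≈ 57.4 minutes.

57.4 minutes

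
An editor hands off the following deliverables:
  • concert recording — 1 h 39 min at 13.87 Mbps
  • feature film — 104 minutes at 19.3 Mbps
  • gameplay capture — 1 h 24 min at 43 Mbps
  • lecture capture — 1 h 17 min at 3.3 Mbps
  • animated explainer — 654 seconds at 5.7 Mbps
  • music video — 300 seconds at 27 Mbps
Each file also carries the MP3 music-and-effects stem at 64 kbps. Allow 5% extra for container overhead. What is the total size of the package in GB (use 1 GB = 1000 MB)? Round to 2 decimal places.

Audio: 64 kbps = 0.064 Mbps.
concert recording: 13.934 Mbps × 5940 s × 1.05 = 86906.4 Mb
feature film: 19.364 Mbps × 6240 s × 1.05 = 126872.9 Mb
gameplay capture: 43.064 Mbps × 5040 s × 1.05 = 227894.7 Mb
lecture capture: 3.364 Mbps × 4620 s × 1.05 = 16318.8 Mb
animated explainer: 5.764 Mbps × 654 s × 1.05 = 3958.1 Mb
music video: 27.064 Mbps × 300 s × 1.05 = 8525.2 Mb
Total: 470476.0 Mb = 58809.5 MB.
= 58.81 GB.

58.81 GB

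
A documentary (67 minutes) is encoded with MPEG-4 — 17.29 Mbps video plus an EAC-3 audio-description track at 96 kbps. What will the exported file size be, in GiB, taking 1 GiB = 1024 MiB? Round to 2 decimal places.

67 min = 4020 s
Audio: 96 kbps = 0.096 Mbps.
Total bitrate: 17.29 + 0.096 = 17.386 Mbps.
Stream data: 17.386 Mbps × 4020 s = 69891.7 Mb.
69,892 Mb = 8,736,465,000 bytes ÷ 1,073,741,824 = 8.136 GiB.

8.14 GiB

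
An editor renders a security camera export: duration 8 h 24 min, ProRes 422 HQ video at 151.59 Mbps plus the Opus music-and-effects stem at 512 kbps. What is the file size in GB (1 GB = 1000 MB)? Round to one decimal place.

574.9 GB

8 h 24 min = 504 min = 30240 s
Audio: 512 kbps = 0.512 Mbps.
Total bitrate: 151.59 + 0.512 = 152.102 Mbps.
Stream data: 152.102 Mbps × 30240 s = 4599564.5 Mb.
4,599,564 Mb ÷ 8 = 574,946 MB → 574.9 GB.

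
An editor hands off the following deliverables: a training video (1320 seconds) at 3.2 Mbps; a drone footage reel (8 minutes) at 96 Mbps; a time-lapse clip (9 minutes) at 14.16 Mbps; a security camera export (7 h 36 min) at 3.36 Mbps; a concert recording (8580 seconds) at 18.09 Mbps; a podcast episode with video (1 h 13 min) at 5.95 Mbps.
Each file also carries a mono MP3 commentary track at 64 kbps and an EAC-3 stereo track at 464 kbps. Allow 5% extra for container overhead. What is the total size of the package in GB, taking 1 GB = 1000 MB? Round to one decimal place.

Audio total: 64 + 464 = 528 kbps = 0.528 Mbps.
training video: 3.728 Mbps × 1320 s × 1.05 = 5167.0 Mb
drone footage reel: 96.528 Mbps × 480 s × 1.05 = 48650.1 Mb
time-lapse clip: 14.688 Mbps × 540 s × 1.05 = 8328.1 Mb
security camera export: 3.888 Mbps × 27360 s × 1.05 = 111694.5 Mb
concert recording: 18.618 Mbps × 8580 s × 1.05 = 167729.6 Mb
podcast episode with video: 6.478 Mbps × 4380 s × 1.05 = 29792.3 Mb
Total: 371361.6 Mb = 46420.2 MB.
= 46.42 GB.

46.4 GB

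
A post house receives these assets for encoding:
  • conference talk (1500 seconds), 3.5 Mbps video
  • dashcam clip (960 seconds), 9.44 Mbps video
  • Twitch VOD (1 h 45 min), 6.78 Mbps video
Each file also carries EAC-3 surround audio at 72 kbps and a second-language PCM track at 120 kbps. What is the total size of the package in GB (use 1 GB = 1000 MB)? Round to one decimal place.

7.3 GB

Audio total: 72 + 120 = 192 kbps = 0.192 Mbps.
conference talk: 3.692 Mbps × 1500 s = 5538.0 Mb
dashcam clip: 9.632 Mbps × 960 s = 9246.7 Mb
Twitch VOD: 6.972 Mbps × 6300 s = 43923.6 Mb
Total: 58708.3 Mb = 7338.5 MB.
= 7.339 GB.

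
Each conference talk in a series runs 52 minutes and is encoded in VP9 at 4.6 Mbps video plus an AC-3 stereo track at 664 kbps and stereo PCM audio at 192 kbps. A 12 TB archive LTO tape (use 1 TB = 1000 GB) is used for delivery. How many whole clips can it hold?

52 min = 3120 s
Audio total: 664 + 192 = 856 kbps = 0.856 Mbps.
Total bitrate: 5.456 Mbps.
Per item: 5.456 Mbps × 3120 s = 17,023 Mb = 2,128 MB.
Capacity: 12 TB = 96,000,000 Mb; 5639.52 items → 5639 complete.

5639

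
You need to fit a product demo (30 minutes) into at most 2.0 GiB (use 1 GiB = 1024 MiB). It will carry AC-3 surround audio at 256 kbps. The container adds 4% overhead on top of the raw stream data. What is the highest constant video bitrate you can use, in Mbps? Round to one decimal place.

8.9 Mbps

Budget: 2.0 GiB = 17179.9 Mb.
Stream payload after overhead: 17179.9 / 1.04 = 16519.1 Mb.
30 min = 1800 s
Total bitrate budget: 16519.1 Mb / 1800 s = 9.177 Mbps.
Audio: 256 kbps = 0.256 Mbps.
Video: 9.177 − 0.256 = 8.921 Mbps.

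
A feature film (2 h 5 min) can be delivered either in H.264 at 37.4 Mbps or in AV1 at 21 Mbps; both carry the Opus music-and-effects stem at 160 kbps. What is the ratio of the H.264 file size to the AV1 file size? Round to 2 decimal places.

2 h 5 min = 125 min = 7500 s
Audio: 160 kbps = 0.160 Mbps.
H.264: 37.560 Mbps × 7500 s = 281700.0 Mb = 32.794 GiB.
AV1: 21.160 Mbps × 7500 s = 158700.0 Mb = 18.475 GiB.
Ratio: 32.794 / 18.475 = 1.775.

1.78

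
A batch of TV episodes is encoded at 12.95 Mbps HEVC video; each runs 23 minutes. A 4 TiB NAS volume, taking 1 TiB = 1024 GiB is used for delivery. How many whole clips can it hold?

1968

23 min = 1380 s
Per item: 12.950 Mbps × 1380 s = 17,871 Mb = 2,234 MB.
Capacity: 4 TiB = 35,184,372 Mb; 1968.80 items → 1968 complete.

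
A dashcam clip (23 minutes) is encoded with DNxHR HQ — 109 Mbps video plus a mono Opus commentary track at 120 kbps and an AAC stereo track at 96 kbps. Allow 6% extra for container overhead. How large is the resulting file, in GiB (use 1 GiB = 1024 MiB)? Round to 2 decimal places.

18.60 GiB

23 min = 1380 s
Audio total: 120 + 96 = 216 kbps = 0.216 Mbps.
Total bitrate: 109 + 0.216 = 109.216 Mbps.
Stream data: 109.216 Mbps × 1380 s = 150718.1 Mb.
With 6% container overhead: ×1.06.
159,761 Mb = 19,970,145,600 bytes ÷ 1,073,741,824 = 18.60 GiB.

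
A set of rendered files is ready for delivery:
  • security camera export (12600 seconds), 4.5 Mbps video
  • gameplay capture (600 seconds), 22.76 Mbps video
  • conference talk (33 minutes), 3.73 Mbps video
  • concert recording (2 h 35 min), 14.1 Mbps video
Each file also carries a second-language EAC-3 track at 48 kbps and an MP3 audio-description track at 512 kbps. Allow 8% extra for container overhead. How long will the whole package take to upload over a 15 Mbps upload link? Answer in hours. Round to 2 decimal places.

4.45 hours

Audio total: 48 + 512 = 560 kbps = 0.560 Mbps.
security camera export: 5.060 Mbps × 12600 s × 1.08 = 68856.5 Mb
gameplay capture: 23.320 Mbps × 600 s × 1.08 = 15111.4 Mb
conference talk: 4.290 Mbps × 1980 s × 1.08 = 9173.7 Mb
concert recording: 14.660 Mbps × 9300 s × 1.08 = 147245.0 Mb
Total: 240386.6 Mb = 30048.3 MB.
At 15 Mbps: 240386.6 / 15 = 16026 s ≈ 4.45 hours.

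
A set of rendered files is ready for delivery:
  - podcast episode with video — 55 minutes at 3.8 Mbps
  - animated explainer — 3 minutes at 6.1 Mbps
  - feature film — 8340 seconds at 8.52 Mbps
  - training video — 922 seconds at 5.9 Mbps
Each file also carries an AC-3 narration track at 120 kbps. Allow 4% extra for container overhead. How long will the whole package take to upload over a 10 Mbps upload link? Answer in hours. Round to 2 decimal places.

2.65 hours

Audio: 120 kbps = 0.120 Mbps.
podcast episode with video: 3.920 Mbps × 3300 s × 1.04 = 13453.4 Mb
animated explainer: 6.220 Mbps × 180 s × 1.04 = 1164.4 Mb
feature film: 8.640 Mbps × 8340 s × 1.04 = 74939.9 Mb
training video: 6.020 Mbps × 922 s × 1.04 = 5772.5 Mb
Total: 95330.2 Mb = 11916.3 MB.
At 10 Mbps: 95330.2 / 10 = 9533 s ≈ 2.65 hours.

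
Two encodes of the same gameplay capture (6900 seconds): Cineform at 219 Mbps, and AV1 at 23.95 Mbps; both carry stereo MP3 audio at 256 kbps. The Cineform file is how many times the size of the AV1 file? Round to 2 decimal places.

9.06

Audio: 256 kbps = 0.256 Mbps.
Cineform: 219.256 Mbps × 6900 s = 1512866.4 Mb = 189.108 GB.
AV1: 24.206 Mbps × 6900 s = 167021.4 Mb = 20.878 GB.
Ratio: 189.108 / 20.878 = 9.058.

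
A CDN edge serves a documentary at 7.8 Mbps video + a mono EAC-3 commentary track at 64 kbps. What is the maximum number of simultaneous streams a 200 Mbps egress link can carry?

25

Audio: 64 kbps = 0.064 Mbps.
Per-viewer media rate: 7.864 Mbps.
200 Mbps = 200.0 Mbps; 200.0 / 7.864 = 25.43 → 25 viewers.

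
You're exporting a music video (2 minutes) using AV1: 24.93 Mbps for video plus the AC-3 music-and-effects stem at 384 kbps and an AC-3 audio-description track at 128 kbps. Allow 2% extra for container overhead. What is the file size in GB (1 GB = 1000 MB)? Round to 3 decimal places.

0.389 GB

2 min = 120 s
Audio total: 384 + 128 = 512 kbps = 0.512 Mbps.
Total bitrate: 24.93 + 0.512 = 25.442 Mbps.
Stream data: 25.442 Mbps × 120 s = 3053.0 Mb.
With 2% container overhead: ×1.02.
3,114 Mb ÷ 8 = 389.3 MB → 0.3893 GB.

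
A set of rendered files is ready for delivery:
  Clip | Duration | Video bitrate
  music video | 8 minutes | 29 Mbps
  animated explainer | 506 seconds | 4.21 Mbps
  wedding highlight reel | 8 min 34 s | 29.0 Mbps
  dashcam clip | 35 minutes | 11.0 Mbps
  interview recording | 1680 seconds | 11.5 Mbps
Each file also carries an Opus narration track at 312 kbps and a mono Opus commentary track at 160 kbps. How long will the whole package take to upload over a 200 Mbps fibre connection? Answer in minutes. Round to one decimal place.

6.3 minutes

Audio total: 312 + 160 = 472 kbps = 0.472 Mbps.
music video: 29.472 Mbps × 480 s = 14146.6 Mb
animated explainer: 4.682 Mbps × 506 s = 2369.1 Mb
wedding highlight reel: 29.472 Mbps × 514 s = 15148.6 Mb
dashcam clip: 11.472 Mbps × 2100 s = 24091.2 Mb
interview recording: 11.972 Mbps × 1680 s = 20113.0 Mb
Total: 75868.4 Mb = 9483.6 MB.
At 200 Mbps: 75868.4 / 200 = 379 s ≈ 6.32 minutes.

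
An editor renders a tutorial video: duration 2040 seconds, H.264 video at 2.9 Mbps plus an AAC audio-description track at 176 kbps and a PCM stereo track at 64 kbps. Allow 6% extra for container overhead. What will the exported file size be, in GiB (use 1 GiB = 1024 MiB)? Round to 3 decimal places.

0.790 GiB

Audio total: 176 + 64 = 240 kbps = 0.240 Mbps.
Total bitrate: 2.9 + 0.240 = 3.140 Mbps.
Stream data: 3.140 Mbps × 2040 s = 6405.6 Mb.
With 6% container overhead: ×1.06.
6,790 Mb = 848,742,000 bytes ÷ 1,073,741,824 = 0.7905 GiB.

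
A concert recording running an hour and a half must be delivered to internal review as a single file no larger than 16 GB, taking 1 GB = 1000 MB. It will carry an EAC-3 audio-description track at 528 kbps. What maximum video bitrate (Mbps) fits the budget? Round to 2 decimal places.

Budget: 16 GB = 128000.0 Mb.
1.5 h = 5400 s
Total bitrate budget: 128000.0 Mb / 5400 s = 23.704 Mbps.
Audio: 528 kbps = 0.528 Mbps.
Video: 23.704 − 0.528 = 23.176 Mbps.

23.18 Mbps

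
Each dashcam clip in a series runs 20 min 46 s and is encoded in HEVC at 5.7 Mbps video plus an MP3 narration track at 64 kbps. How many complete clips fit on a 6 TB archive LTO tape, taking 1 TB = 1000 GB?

6683

20 min 46 s = 1246 s
Audio: 64 kbps = 0.064 Mbps.
Total bitrate: 5.764 Mbps.
Per item: 5.764 Mbps × 1246 s = 7,182 Mb = 897.7 MB.
Capacity: 6 TB = 48,000,000 Mb; 6683.43 items → 6683 complete.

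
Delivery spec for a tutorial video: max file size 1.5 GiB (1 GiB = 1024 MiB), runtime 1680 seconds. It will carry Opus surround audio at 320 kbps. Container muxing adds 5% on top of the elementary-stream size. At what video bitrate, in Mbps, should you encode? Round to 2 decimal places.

6.98 Mbps

Budget: 1.5 GiB = 12884.9 Mb.
Stream payload after overhead: 12884.9 / 1.05 = 12271.3 Mb.
Total bitrate budget: 12271.3 Mb / 1680 s = 7.304 Mbps.
Audio: 320 kbps = 0.320 Mbps.
Video: 7.304 − 0.320 = 6.984 Mbps.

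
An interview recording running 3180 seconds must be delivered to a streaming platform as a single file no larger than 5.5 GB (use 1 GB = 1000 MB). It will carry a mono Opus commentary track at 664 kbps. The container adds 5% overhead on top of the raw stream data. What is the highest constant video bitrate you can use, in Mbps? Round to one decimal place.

12.5 Mbps

Budget: 5.5 GB = 44000.0 Mb.
Stream payload after overhead: 44000.0 / 1.05 = 41904.8 Mb.
Total bitrate budget: 41904.8 Mb / 3180 s = 13.178 Mbps.
Audio: 664 kbps = 0.664 Mbps.
Video: 13.178 − 0.664 = 12.514 Mbps.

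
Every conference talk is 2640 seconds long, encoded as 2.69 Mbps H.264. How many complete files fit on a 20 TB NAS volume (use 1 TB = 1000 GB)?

22530

Per item: 2.690 Mbps × 2640 s = 7,102 Mb = 887.7 MB.
Capacity: 20 TB = 160,000,000 Mb; 22530.13 items → 22530 complete.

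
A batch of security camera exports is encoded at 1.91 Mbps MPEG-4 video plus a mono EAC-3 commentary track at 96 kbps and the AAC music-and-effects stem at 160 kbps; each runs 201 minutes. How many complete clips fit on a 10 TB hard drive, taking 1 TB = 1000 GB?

3062

201 min = 12060 s
Audio total: 96 + 160 = 256 kbps = 0.256 Mbps.
Total bitrate: 2.166 Mbps.
Per item: 2.166 Mbps × 12060 s = 26,122 Mb = 3,265 MB.
Capacity: 10 TB = 80,000,000 Mb; 3062.56 items → 3062 complete.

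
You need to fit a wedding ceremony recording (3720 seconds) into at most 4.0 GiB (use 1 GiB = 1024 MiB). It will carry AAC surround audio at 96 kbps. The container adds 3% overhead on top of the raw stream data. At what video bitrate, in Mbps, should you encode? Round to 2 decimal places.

Budget: 4.0 GiB = 34359.7 Mb.
Stream payload after overhead: 34359.7 / 1.03 = 33359.0 Mb.
Total bitrate budget: 33359.0 Mb / 3720 s = 8.967 Mbps.
Audio: 96 kbps = 0.096 Mbps.
Video: 8.967 − 0.096 = 8.871 Mbps.

8.87 Mbps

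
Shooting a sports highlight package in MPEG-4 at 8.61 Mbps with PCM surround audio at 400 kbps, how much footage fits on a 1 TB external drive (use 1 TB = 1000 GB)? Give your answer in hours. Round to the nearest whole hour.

Audio: 400 kbps = 0.400 Mbps.
Total bitrate: 8.61 + 0.400 = 9.010 Mbps.
Capacity: 1 TB = 8,000,000 Mb.
Recording time: 8,000,000 / 9.010 = 887,902 s ≈ 247 hours.

247 hours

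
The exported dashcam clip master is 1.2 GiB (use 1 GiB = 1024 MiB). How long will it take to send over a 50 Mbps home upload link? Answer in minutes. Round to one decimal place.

File: 1.2 GiB = 10307.9 Mb.
At 50 Mbps: 10307.9 / 50 = 206.2 s ≈ 3.44 minutes.

3.4 minutes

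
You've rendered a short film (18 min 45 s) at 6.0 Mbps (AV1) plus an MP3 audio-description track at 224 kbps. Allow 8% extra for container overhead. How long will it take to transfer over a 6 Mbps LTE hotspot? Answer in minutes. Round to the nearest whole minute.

18 min 45 s = 1125 s
Audio: 224 kbps = 0.224 Mbps.
Total bitrate: 6.224 Mbps.
File: 6.224 Mbps × 1125 s = 7002.0 Mb.
With 8% container overhead: ×1.08. → 7562.2 Mb.
At 6 Mbps: 7562.2 / 6 = 1260.4 s ≈ 21 minutes.

21 minutes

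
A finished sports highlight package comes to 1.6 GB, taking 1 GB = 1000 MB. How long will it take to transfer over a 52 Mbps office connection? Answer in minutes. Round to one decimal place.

4.1 minutes

File: 1.6 GB = 12800.0 Mb.
At 52 Mbps: 12800.0 / 52 = 246.2 s ≈ 4.1 minutes.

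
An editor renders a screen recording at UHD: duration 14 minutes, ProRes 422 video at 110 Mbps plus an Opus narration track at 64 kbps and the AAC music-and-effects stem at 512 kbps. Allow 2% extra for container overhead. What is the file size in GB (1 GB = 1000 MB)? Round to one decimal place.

14 min = 840 s
Audio total: 64 + 512 = 576 kbps = 0.576 Mbps.
Total bitrate: 110 + 0.576 = 110.576 Mbps.
Stream data: 110.576 Mbps × 840 s = 92883.8 Mb.
With 2% container overhead: ×1.02.
94,742 Mb ÷ 8 = 11,843 MB → 11.84 GB.

11.8 GB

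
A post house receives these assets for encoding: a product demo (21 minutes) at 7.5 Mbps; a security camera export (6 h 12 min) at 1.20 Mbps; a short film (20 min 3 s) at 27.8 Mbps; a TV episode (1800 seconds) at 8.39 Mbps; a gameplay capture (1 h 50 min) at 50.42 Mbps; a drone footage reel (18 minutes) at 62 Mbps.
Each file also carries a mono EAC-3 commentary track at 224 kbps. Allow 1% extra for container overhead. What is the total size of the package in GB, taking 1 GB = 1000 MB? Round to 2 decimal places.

Audio: 224 kbps = 0.224 Mbps.
product demo: 7.724 Mbps × 1260 s × 1.01 = 9829.6 Mb
security camera export: 1.424 Mbps × 22320 s × 1.01 = 32101.5 Mb
short film: 28.024 Mbps × 1203 s × 1.01 = 34050.0 Mb
TV episode: 8.614 Mbps × 1800 s × 1.01 = 15660.3 Mb
gameplay capture: 50.644 Mbps × 6600 s × 1.01 = 337592.9 Mb
drone footage reel: 62.224 Mbps × 1080 s × 1.01 = 67873.9 Mb
Total: 497108.2 Mb = 62138.5 MB.
= 62.14 GB.

62.14 GB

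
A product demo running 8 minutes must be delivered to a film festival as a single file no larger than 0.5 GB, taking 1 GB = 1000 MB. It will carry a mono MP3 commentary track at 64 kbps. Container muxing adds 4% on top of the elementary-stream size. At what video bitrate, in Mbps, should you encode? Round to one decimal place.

Budget: 0.5 GB = 4000.0 Mb.
Stream payload after overhead: 4000.0 / 1.04 = 3846.2 Mb.
8 min = 480 s
Total bitrate budget: 3846.2 Mb / 480 s = 8.013 Mbps.
Audio: 64 kbps = 0.064 Mbps.
Video: 8.013 − 0.064 = 7.949 Mbps.

7.9 Mbps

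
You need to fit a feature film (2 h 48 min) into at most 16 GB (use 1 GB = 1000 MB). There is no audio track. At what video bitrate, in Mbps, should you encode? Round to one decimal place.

12.7 Mbps

Budget: 16 GB = 128000.0 Mb.
2 h 48 min = 168 min = 10080 s
Total bitrate budget: 128000.0 Mb / 10080 s = 12.698 Mbps.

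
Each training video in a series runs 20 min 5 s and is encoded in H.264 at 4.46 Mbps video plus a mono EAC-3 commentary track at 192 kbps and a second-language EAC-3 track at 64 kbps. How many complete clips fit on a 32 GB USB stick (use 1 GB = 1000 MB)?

45

20 min 5 s = 1205 s
Audio total: 192 + 64 = 256 kbps = 0.256 Mbps.
Total bitrate: 4.716 Mbps.
Per item: 4.716 Mbps × 1205 s = 5,683 Mb = 710.3 MB.
Capacity: 32 GB = 256,000 Mb; 45.05 items → 45 complete.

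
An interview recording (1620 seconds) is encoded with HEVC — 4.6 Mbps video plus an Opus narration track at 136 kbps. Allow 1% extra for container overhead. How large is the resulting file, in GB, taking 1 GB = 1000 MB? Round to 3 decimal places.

Audio: 136 kbps = 0.136 Mbps.
Total bitrate: 4.6 + 0.136 = 4.736 Mbps.
Stream data: 4.736 Mbps × 1620 s = 7672.3 Mb.
With 1% container overhead: ×1.01.
7,749 Mb ÷ 8 = 968.6 MB → 0.9686 GB.

0.969 GB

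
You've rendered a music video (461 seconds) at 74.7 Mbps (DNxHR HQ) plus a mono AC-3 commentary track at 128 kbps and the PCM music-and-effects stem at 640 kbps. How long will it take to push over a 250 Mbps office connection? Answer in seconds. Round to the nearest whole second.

139 seconds

Audio total: 128 + 640 = 768 kbps = 0.768 Mbps.
Total bitrate: 75.468 Mbps.
File: 75.468 Mbps × 461 s = 34790.7 Mb.
At 250 Mbps: 34790.7 / 250 = 139.2 s ≈ 139 seconds.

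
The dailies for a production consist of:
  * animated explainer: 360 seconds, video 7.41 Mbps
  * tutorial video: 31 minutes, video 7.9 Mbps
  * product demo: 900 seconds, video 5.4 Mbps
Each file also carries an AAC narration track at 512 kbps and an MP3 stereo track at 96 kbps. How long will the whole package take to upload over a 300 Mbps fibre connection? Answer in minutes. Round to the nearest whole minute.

1 minutes

Audio total: 512 + 96 = 608 kbps = 0.608 Mbps.
animated explainer: 8.018 Mbps × 360 s = 2886.5 Mb
tutorial video: 8.508 Mbps × 1860 s = 15824.9 Mb
product demo: 6.008 Mbps × 900 s = 5407.2 Mb
Total: 24118.6 Mb = 3014.8 MB.
At 300 Mbps: 24118.6 / 300 = 80 s ≈ 1.34 minutes.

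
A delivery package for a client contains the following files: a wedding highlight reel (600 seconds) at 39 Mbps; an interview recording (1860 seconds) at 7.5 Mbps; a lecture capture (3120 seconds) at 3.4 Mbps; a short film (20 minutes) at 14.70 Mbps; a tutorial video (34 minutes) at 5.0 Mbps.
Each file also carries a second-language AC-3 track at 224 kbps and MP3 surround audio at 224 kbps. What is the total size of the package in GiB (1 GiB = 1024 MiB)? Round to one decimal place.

Audio total: 224 + 224 = 448 kbps = 0.448 Mbps.
wedding highlight reel: 39.448 Mbps × 600 s = 23668.8 Mb
interview recording: 7.948 Mbps × 1860 s = 14783.3 Mb
lecture capture: 3.848 Mbps × 3120 s = 12005.8 Mb
short film: 15.148 Mbps × 1200 s = 18177.6 Mb
tutorial video: 5.448 Mbps × 2040 s = 11113.9 Mb
Total: 79749.4 Mb = 9968.7 MB.
= 9.284 GiB.

9.3 GiB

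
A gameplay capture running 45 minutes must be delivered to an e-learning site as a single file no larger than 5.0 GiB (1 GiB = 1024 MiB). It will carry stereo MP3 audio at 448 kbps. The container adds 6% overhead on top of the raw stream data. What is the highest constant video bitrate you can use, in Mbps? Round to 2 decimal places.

Budget: 5.0 GiB = 42949.7 Mb.
Stream payload after overhead: 42949.7 / 1.06 = 40518.6 Mb.
45 min = 2700 s
Total bitrate budget: 40518.6 Mb / 2700 s = 15.007 Mbps.
Audio: 448 kbps = 0.448 Mbps.
Video: 15.007 − 0.448 = 14.559 Mbps.

14.56 Mbps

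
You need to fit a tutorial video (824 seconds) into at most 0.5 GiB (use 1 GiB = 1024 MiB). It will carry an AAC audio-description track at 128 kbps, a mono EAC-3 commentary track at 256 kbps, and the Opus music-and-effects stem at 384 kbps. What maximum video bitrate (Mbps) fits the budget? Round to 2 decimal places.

Budget: 0.5 GiB = 4295.0 Mb.
Total bitrate budget: 4295.0 Mb / 824 s = 5.212 Mbps.
Audio total: 128 + 256 + 384 = 768 kbps = 0.768 Mbps.
Video: 5.212 − 0.768 = 4.444 Mbps.

4.44 Mbps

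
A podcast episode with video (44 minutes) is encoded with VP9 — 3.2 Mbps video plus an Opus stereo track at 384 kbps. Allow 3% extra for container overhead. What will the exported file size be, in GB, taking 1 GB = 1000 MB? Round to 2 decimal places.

1.22 GB

44 min = 2640 s
Audio: 384 kbps = 0.384 Mbps.
Total bitrate: 3.2 + 0.384 = 3.584 Mbps.
Stream data: 3.584 Mbps × 2640 s = 9461.8 Mb.
With 3% container overhead: ×1.03.
9,746 Mb ÷ 8 = 1,218 MB → 1.218 GB.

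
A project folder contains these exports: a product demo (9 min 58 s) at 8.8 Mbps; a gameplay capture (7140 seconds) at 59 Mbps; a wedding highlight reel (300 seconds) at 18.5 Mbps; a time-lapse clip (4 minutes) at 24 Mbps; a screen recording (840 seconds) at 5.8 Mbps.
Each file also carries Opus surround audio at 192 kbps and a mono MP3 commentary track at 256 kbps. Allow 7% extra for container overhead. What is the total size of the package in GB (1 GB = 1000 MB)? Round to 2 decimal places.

59.76 GB

Audio total: 192 + 256 = 448 kbps = 0.448 Mbps.
product demo: 9.248 Mbps × 598 s × 1.07 = 5917.4 Mb
gameplay capture: 59.448 Mbps × 7140 s × 1.07 = 454170.8 Mb
wedding highlight reel: 18.948 Mbps × 300 s × 1.07 = 6082.3 Mb
time-lapse clip: 24.448 Mbps × 240 s × 1.07 = 6278.2 Mb
screen recording: 6.248 Mbps × 840 s × 1.07 = 5615.7 Mb
Total: 478064.5 Mb = 59758.1 MB.
= 59.76 GB.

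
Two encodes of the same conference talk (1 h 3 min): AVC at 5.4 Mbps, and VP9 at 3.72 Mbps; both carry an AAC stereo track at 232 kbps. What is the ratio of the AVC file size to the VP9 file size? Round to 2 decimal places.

1.43

1 h 3 min = 63 min = 3780 s
Audio: 232 kbps = 0.232 Mbps.
AVC: 5.632 Mbps × 3780 s = 21289.0 Mb = 2.478 GiB.
VP9: 3.952 Mbps × 3780 s = 14938.6 Mb = 1.739 GiB.
Ratio: 2.478 / 1.739 = 1.425.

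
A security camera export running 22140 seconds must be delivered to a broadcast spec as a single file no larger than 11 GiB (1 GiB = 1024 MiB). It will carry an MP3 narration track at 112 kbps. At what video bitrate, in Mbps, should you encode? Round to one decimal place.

4.2 Mbps

Budget: 11 GiB = 94489.3 Mb.
Total bitrate budget: 94489.3 Mb / 22140 s = 4.268 Mbps.
Audio: 112 kbps = 0.112 Mbps.
Video: 4.268 − 0.112 = 4.156 Mbps.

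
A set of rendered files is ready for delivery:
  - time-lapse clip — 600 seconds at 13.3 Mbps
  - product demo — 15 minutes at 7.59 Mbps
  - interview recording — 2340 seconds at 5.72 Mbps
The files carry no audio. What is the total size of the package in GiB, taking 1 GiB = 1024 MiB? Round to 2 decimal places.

3.28 GiB

time-lapse clip: 13.300 Mbps × 600 s = 7980.0 Mb
product demo: 7.590 Mbps × 900 s = 6831.0 Mb
interview recording: 5.720 Mbps × 2340 s = 13384.8 Mb
Total: 28195.8 Mb = 3524.5 MB.
= 3.282 GiB.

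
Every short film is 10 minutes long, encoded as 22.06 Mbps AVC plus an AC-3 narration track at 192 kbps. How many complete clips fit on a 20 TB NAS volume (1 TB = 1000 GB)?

10 min = 600 s
Audio: 192 kbps = 0.192 Mbps.
Total bitrate: 22.252 Mbps.
Per item: 22.252 Mbps × 600 s = 13,351 Mb = 1,669 MB.
Capacity: 20 TB = 160,000,000 Mb; 11983.94 items → 11983 complete.

11983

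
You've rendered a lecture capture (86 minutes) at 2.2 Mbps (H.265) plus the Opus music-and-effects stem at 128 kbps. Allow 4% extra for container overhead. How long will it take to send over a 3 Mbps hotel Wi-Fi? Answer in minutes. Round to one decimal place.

86 min = 5160 s
Audio: 128 kbps = 0.128 Mbps.
Total bitrate: 2.328 Mbps.
File: 2.328 Mbps × 5160 s = 12012.5 Mb.
With 4% container overhead: ×1.04. → 12493.0 Mb.
At 3 Mbps: 12493.0 / 3 = 4164.3 s ≈ 69.4 minutes.

69.4 minutes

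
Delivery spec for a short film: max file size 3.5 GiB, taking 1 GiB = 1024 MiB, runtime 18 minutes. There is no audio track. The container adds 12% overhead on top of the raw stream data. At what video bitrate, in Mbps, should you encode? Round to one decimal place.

Budget: 3.5 GiB = 30064.8 Mb.
Stream payload after overhead: 30064.8 / 1.12 = 26843.5 Mb.
18 min = 1080 s
Total bitrate budget: 26843.5 Mb / 1080 s = 24.855 Mbps.

24.9 Mbps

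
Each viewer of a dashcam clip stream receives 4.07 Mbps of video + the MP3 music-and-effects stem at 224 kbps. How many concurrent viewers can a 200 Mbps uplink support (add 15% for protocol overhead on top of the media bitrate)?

Audio: 224 kbps = 0.224 Mbps.
Per-viewer media rate: 4.294 Mbps.
On the wire with 15% overhead: 4.938 Mbps.
200 Mbps = 200.0 Mbps; 200.0 / 4.938 = 40.50 → 40 viewers.

40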